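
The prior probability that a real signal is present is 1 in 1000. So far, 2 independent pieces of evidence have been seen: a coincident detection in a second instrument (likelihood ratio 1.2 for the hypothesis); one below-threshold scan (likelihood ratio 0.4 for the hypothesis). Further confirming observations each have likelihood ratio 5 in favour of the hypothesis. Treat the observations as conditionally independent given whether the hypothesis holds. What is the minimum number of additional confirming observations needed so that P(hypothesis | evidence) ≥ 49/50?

Prior odds = 0.001/0.999 = 1/999.
Combined Bayes factor of the evidence already in hand = 1.2 × 0.4 = 0.48.
Odds after that evidence = (1/999) × 0.48 = 4/8325.
Target odds = 0.98/0.02 = 49.
Need 5ⁿ ≥ 49 ÷ (4/8325) = 101981.25.
5⁷ = 78125 falls short of 101981.25 but 5⁸ = 390625 reaches it, so n = 8.

8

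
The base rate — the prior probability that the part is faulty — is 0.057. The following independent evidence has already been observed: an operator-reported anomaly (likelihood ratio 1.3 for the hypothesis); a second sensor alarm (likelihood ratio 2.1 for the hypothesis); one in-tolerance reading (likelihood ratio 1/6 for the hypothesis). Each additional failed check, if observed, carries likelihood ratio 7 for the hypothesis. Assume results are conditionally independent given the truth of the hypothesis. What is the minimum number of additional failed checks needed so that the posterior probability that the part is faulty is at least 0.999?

Prior odds = 0.057/0.943 = 57/943.
Combined Bayes factor of the evidence already in hand = 1.3 × 2.1 × (1/6) = 0.455.
Odds after that evidence = (57/943) × 0.455 = 5187/188600.
Target odds = 0.999/0.001 = 999.
Need 7ⁿ ≥ 999 ÷ (5187/188600) = 62803800/1729.
7⁵ = 16807 falls short of 62803800/1729 but 7⁶ = 117649 reaches it, so n = 6.

6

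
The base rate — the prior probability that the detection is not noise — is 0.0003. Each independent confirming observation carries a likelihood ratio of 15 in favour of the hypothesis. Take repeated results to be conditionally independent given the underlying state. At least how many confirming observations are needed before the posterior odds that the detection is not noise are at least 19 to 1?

5

Prior odds = 0.0003/0.9997 = 3/9997.
Likelihood ratio per confirming observation = 15.
Target odds = 19.
Need (3/9997) × 15ⁿ ≥ 19, i.e. 15ⁿ ≥ 189943/3.
15⁴ = 50625 falls short of 189943/3 but 15⁵ = 759375 reaches it, so n = 5.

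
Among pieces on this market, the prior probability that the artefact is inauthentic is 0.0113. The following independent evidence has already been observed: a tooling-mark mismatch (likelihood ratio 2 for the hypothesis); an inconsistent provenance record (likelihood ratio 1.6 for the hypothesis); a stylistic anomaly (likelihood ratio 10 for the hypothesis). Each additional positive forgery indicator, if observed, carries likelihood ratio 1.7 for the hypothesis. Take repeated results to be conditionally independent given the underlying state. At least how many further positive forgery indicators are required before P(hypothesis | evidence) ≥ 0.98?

Prior odds = 0.0113/0.9887 = 113/9887.
Combined Bayes factor of the evidence already in hand = 2 × 1.6 × 10 = 32.
Odds after that evidence = (113/9887) × 32 = 3616/9887.
Target odds = 0.98/0.02 = 49.
Need 1.7ⁿ ≥ 49 ÷ (3616/9887) = 484463/3616.
1.7⁹ ≈118.588 falls short of 484463/3616 but 1.7¹⁰ ≈201.599 reaches it, so n = 10.

10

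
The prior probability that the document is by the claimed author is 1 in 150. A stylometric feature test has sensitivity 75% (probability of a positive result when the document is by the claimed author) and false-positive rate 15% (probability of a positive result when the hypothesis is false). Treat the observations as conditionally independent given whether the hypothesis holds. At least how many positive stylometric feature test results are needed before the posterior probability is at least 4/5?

4

Prior odds: (1/150) ÷ (149/150) = 1/149.
Likelihood ratio of a positive result = 0.75/0.15 = 5.
Target odds: 0.8 ÷ 0.2 = 4.
Need (1/149) × 5ⁿ ≥ 4, i.e. 5ⁿ ≥ 596.
5³ = 125 falls short of 596 but 5⁴ = 625 reaches it, so n = 4.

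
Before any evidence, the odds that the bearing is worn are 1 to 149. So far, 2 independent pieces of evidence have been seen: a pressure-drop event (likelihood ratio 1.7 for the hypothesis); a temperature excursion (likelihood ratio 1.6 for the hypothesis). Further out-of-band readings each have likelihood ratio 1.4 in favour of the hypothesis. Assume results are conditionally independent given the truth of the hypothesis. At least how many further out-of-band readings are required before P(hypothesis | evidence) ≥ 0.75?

16

Prior odds = 1/149.
Combined Bayes factor of the evidence already in hand = 1.7 × 1.6 = 2.72.
Odds after that evidence = (1/149) × 2.72 = 68/3725.
Target odds = 0.75/0.25 = 3.
Need 1.4ⁿ ≥ 3 ÷ (68/3725) = 11175/68.
1.4¹⁵ ≈155.568 falls short of 11175/68 but 1.4¹⁶ ≈217.795 reaches it, so n = 16.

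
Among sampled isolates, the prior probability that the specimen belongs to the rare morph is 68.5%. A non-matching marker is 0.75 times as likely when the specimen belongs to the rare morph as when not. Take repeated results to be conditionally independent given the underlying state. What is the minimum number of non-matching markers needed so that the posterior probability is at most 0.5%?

Prior odds: 0.685 ÷ 0.315 = 137/63.
Likelihood ratio per non-matching marker = 0.75.
Target odds: 0.005 ÷ 0.995 = 1/199.
Require 0.75ⁿ ≤ 1/199 ÷ (137/63) = 63/27263.
0.75²¹ ≈0.00237841 is still above 63/27263 but 0.75²² ≈0.00178381 is at or below it, so n = 22.

22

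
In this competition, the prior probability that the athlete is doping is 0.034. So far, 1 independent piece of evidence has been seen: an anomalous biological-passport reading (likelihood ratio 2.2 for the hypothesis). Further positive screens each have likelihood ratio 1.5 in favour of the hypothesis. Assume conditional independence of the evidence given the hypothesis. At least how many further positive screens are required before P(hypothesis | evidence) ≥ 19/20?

14

Prior odds = 0.034/0.966 = 17/483.
Bayes factor of the evidence already in hand = 2.2.
Odds after that evidence = (17/483) × 2.2 = 187/2415.
Target odds = 0.95/0.05 = 19.
Need 1.5ⁿ ≥ 19 ÷ (187/2415) = 45885/187.
1.5¹³ = 1594323/8192 falls short of 45885/187 but 1.5¹⁴ = 4782969/16384 reaches it, so n = 14.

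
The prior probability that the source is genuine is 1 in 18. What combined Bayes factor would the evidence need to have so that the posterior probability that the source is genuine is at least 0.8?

Prior odds = (1/18)/(17/18) = 1/17.
Target odds = 0.8/0.2 = 4.
Required Bayes factor = 4 ÷ (1/17) = 68.

68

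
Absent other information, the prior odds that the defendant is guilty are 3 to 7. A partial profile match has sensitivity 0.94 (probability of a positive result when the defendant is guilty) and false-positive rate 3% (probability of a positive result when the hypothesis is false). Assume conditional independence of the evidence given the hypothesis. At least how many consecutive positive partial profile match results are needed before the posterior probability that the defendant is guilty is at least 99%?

Prior odds = 3/7.
Likelihood ratio of a positive result = 0.94/0.03 = 94/3.
Target posterior odds = 0.99/0.01 = 99.
Require (94/3)ⁿ ≥ 99 ÷ (3/7) = 231.
(94/3)¹ = 94/3 falls short of 231 but (94/3)² = 8836/9 reaches it, so n = 2.

2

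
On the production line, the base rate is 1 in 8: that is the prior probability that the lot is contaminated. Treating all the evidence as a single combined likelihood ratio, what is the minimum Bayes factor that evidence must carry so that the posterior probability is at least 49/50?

343

Prior odds = 0.125/0.875 = 1/7.
Target odds = 0.98/0.02 = 49.
Required Bayes factor = 49 ÷ (1/7) = 343.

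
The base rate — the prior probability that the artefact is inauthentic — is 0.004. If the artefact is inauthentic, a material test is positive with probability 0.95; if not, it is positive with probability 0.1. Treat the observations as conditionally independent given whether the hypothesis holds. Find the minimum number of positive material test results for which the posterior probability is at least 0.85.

Prior odds: 0.004 ÷ 0.996 = 1/249.
Likelihood ratio of a positive = 0.95/0.1 = 9.5.
Target odds: 0.85 ÷ 0.15 = 17/3.
Require 9.5ⁿ ≥ 17/3 ÷ (1/249) = 1411.
9.5³ = 857.375 falls short of 1411 but 9.5⁴ = 8145.0625 reaches it, so n = 4.

4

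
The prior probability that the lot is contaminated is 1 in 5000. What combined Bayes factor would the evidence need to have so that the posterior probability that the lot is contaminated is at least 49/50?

244951

Prior odds = 0.0002/0.9998 = 1/4999.
Target odds = 0.98/0.02 = 49.
Required Bayes factor = 49 ÷ (1/4999) = 244951.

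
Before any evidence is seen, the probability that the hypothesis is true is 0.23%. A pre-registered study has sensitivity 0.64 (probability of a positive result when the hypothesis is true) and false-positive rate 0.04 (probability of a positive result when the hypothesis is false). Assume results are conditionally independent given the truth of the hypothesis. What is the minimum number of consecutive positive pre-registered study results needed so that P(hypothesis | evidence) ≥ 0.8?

3

Prior odds = 0.0023/0.9977 = 23/9977.
Likelihood ratio of a positive result = 0.64/0.04 = 16.
Target odds: 0.8 ÷ 0.2 = 4.
Need (23/9977) × 16ⁿ ≥ 4, i.e. 16ⁿ ≥ 39908/23.
16² = 256 falls short of 39908/23 but 16³ = 4096 reaches it, so n = 3.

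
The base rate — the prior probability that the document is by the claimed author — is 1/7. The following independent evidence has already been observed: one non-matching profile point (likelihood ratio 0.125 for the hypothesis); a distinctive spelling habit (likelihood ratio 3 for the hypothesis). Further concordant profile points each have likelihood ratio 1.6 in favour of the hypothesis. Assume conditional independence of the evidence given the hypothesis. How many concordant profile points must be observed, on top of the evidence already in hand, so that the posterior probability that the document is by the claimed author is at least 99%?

Prior odds = (1/7)/(6/7) = 1/6.
Combined Bayes factor of the evidence already in hand = 0.125 × 3 = 0.375.
Odds after that evidence = (1/6) × 0.375 = 0.0625.
Target odds = 0.99/0.01 = 99.
Need 1.6ⁿ ≥ 99 ÷ 0.0625 = 1584.
1.6¹⁵ ≈1152.92 falls short of 1584 but 1.6¹⁶ ≈1844.67 reaches it, so n = 16.

16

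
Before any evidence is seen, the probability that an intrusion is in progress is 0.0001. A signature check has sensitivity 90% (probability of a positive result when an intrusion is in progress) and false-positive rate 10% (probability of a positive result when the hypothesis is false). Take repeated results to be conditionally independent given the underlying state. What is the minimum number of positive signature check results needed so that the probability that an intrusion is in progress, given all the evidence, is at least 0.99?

Prior odds: 0.0001 ÷ 0.9999 = 1/9999.
Likelihood ratio of a positive result = 0.9/0.1 = 9.
Target posterior odds = 0.99/0.01 = 99.
Require 9ⁿ ≥ 99 ÷ (1/9999) = 989901.
9⁶ = 531441 falls short of 989901 but 9⁷ = 4782969 reaches it, so n = 7.

7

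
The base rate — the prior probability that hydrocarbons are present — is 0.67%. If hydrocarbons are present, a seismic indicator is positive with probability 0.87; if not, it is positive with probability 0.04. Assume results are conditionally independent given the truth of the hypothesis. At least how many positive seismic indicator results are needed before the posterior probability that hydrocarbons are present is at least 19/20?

3

Prior odds = 0.0067/0.9933 = 67/9933.
Likelihood ratio of a positive = 0.87/0.04 = 21.75.
Target odds: 0.95 ÷ 0.05 = 19.
Need (67/9933) × 21.75ⁿ ≥ 19, i.e. 21.75ⁿ ≥ 188727/67.
21.75² = 473.0625 falls short of 188727/67 but 21.75³ = 658503/64 reaches it, so n = 3.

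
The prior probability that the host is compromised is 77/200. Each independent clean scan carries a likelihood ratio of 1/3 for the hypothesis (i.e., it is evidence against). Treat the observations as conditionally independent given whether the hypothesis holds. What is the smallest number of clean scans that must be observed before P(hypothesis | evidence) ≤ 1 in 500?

6

Prior odds: 0.385 ÷ 0.615 = 77/123.
Likelihood ratio per clean scan = 1/3.
Target odds: 0.002 ÷ 0.998 = 1/499.
Require (1/3)ⁿ ≤ 1/499 ÷ (77/123) = 123/38423.
(1/3)⁵ = 1/243 is still above 123/38423 but (1/3)⁶ = 1/729 is at or below it, so n = 6.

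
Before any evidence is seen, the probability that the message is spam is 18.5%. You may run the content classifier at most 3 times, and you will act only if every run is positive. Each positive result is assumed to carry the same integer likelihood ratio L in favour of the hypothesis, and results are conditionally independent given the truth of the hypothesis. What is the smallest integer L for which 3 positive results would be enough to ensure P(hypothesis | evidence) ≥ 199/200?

10

Prior odds = 0.185/0.815 = 37/163.
Target odds = 0.995/0.005 = 199.
Need L³ ≥ 199 ÷ (37/163) = 32437/37.
9³ = 729 < 32437/37 ≤ 1000 = 10³, so L = 10.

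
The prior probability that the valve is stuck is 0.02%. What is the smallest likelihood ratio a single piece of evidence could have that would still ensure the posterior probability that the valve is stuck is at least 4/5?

Prior odds = 0.0002/0.9998 = 1/4999.
Target odds = 0.8/0.2 = 4.
Required Bayes factor = 4 ÷ (1/4999) = 19996.

19996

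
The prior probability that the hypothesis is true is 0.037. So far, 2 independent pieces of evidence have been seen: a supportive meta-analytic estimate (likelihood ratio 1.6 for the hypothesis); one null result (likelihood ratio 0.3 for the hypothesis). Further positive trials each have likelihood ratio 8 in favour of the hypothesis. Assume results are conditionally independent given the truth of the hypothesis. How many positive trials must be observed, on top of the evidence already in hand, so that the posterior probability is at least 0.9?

Prior odds = 0.037/0.963 = 37/963.
Combined Bayes factor of the evidence already in hand = 1.6 × 0.3 = 0.48.
Odds after that evidence = (37/963) × 0.48 = 148/8025.
Target odds = 0.9/0.1 = 9.
Need 8ⁿ ≥ 9 ÷ (148/8025) = 72225/148.
8² = 64 falls short of 72225/148 but 8³ = 512 reaches it, so n = 3.

3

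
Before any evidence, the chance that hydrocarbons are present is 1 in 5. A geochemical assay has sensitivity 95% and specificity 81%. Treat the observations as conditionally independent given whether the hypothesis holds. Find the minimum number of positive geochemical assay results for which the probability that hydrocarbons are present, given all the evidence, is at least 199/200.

Prior odds = 0.2/0.8 = 0.25.
False-positive rate = 1 − 0.81 = 0.19; likelihood ratio of a positive = 0.95/0.19 = 5.
Target odds: 0.995 ÷ 0.005 = 199.
Need 0.25 × 5ⁿ ≥ 199, i.e. 5ⁿ ≥ 796.
5⁴ = 625 falls short of 796 but 5⁵ = 3125 reaches it, so n = 5.

5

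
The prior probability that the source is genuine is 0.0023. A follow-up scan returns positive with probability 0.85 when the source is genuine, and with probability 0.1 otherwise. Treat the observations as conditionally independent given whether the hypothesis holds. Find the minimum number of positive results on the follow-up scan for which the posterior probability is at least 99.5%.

Prior odds: 0.0023 ÷ 0.9977 = 23/9977.
Likelihood ratio of a positive result = 0.85/0.1 = 8.5.
Target posterior odds = 0.995/0.005 = 199.
Need (23/9977) × 8.5ⁿ ≥ 199, i.e. 8.5ⁿ ≥ 1985423/23.
8.5⁵ = 44370.53125 falls short of 1985423/23 but 8.5⁶ = 24137569/64 reaches it, so n = 6.

6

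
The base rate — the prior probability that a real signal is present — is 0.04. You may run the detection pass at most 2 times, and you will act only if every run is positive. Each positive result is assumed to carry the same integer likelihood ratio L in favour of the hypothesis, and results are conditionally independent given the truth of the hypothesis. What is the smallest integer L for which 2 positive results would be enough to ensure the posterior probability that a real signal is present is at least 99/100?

Prior odds = 0.04/0.96 = 1/24.
Target odds = 0.99/0.01 = 99.
Need L² ≥ 99 ÷ (1/24) = 2376.
48² = 2304 < 2376 ≤ 2401 = 49², so L = 49.

49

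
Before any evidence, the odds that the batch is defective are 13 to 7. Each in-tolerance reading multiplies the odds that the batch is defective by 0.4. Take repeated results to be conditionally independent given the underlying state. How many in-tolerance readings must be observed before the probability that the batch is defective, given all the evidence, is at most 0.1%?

9

Prior odds = 13/7.
Likelihood ratio per in-tolerance reading = 0.4.
Target posterior odds = 0.001/0.999 = 1/999.
Require 0.4ⁿ ≤ 1/999 ÷ (13/7) = 7/12987.
0.4⁸ = 256/390625 is still above 7/12987 but 0.4⁹ = 512/1953125 is at or below it, so n = 9.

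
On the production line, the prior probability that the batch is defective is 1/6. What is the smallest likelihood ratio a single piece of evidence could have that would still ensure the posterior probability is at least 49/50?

Prior odds = (1/6)/(5/6) = 0.2.
Target odds = 0.98/0.02 = 49.
Required Bayes factor = 49 ÷ 0.2 = 245.

245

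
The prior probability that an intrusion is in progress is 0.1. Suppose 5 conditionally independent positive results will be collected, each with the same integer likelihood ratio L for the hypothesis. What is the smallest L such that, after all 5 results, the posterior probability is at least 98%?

Prior odds = 0.1/0.9 = 1/9.
Target odds = 0.98/0.02 = 49.
Need L⁵ ≥ 49 ÷ (1/9) = 441.
3⁵ = 243 < 441 ≤ 1024 = 4⁵, so L = 4.

4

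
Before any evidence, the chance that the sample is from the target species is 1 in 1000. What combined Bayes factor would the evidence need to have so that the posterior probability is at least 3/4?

Prior odds = 0.001/0.999 = 1/999.
Target odds = 0.75/0.25 = 3.
Required Bayes factor = 3 ÷ (1/999) = 2997.

2997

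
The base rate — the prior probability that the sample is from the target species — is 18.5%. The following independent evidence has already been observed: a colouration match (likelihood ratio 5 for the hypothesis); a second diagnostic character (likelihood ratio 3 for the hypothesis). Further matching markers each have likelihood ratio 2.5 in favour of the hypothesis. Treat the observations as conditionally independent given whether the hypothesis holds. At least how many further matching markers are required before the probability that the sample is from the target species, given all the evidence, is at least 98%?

3

Prior odds = 0.185/0.815 = 37/163.
Combined Bayes factor of the evidence already in hand = 5 × 3 = 15.
Odds after that evidence = (37/163) × 15 = 555/163.
Target odds = 0.98/0.02 = 49.
Need 2.5ⁿ ≥ 49 ÷ (555/163) = 7987/555.
2.5² = 6.25 falls short of 7987/555 but 2.5³ = 15.625 reaches it, so n = 3.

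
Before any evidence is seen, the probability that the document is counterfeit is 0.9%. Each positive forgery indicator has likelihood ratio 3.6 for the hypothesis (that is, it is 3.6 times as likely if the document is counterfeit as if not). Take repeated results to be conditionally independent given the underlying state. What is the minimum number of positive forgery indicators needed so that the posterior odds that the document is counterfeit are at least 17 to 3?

Prior odds = 0.009/0.991 = 9/991.
Likelihood ratio per positive forgery indicator = 3.6.
Target odds = 17/3.
Need (9/991) × 3.6ⁿ ≥ 17/3, i.e. 3.6ⁿ ≥ 16847/27.
3.6⁵ = 604.66176 falls short of 16847/27 but 3.6⁶ = 34012224/15625 reaches it, so n = 6.

6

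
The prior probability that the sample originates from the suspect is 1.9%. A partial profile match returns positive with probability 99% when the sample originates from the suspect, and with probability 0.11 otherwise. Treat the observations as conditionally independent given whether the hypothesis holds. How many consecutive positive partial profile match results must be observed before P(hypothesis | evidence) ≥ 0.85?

3

Prior odds = 0.019/0.981 = 19/981.
Likelihood ratio of a positive result = 0.99/0.11 = 9.
Target posterior odds = 0.85/0.15 = 17/3.
Need (19/981) × 9ⁿ ≥ 17/3, i.e. 9ⁿ ≥ 5559/19.
9² = 81 falls short of 5559/19 but 9³ = 729 reaches it, so n = 3.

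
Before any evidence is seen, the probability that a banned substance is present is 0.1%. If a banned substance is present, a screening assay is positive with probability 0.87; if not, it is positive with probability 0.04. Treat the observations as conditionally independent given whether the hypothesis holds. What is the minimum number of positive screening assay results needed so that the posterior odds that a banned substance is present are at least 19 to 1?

Prior odds: 0.001 ÷ 0.999 = 1/999.
Likelihood ratio of a positive = 0.87/0.04 = 21.75.
Target odds = 19.
Require 21.75ⁿ ≥ 19 ÷ (1/999) = 18981.
21.75³ = 658503/64 falls short of 18981 but 21.75⁴ = 57289761/256 reaches it, so n = 4.

4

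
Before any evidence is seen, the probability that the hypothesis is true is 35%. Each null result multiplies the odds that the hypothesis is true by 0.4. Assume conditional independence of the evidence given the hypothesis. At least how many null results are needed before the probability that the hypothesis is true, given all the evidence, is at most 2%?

Prior odds = 0.35/0.65 = 7/13.
Likelihood ratio per null result = 0.4.
Target posterior odds = 0.02/0.98 = 1/49.
Need (7/13) × 0.4ⁿ ≤ 1/49, i.e. 0.4ⁿ ≤ 13/343.
0.4³ = 0.064 is still above 13/343 but 0.4⁴ = 0.0256 is at or below it, so n = 4.

4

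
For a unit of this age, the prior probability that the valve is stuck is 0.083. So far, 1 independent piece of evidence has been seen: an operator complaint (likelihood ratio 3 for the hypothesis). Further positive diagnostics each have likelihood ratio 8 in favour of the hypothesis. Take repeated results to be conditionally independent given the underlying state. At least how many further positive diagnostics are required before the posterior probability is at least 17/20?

Prior odds = 0.083/0.917 = 83/917.
Bayes factor of the evidence already in hand = 3.
Odds after that evidence = (83/917) × 3 = 249/917.
Target odds = 0.85/0.15 = 17/3.
Need 8ⁿ ≥ 17/3 ÷ (249/917) = 15589/747.
8¹ = 8 falls short of 15589/747 but 8² = 64 reaches it, so n = 2.

2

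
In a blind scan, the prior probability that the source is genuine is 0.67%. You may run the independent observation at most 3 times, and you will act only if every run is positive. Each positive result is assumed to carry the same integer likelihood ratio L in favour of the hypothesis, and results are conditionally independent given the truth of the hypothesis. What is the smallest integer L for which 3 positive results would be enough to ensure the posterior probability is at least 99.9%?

Prior odds = 0.0067/0.9933 = 67/9933.
Target odds = 0.999/0.001 = 999.
Need L³ ≥ 999 ÷ (67/9933) = 9923067/67.
52³ = 140608 < 9923067/67 ≤ 148877 = 53³, so L = 53.

53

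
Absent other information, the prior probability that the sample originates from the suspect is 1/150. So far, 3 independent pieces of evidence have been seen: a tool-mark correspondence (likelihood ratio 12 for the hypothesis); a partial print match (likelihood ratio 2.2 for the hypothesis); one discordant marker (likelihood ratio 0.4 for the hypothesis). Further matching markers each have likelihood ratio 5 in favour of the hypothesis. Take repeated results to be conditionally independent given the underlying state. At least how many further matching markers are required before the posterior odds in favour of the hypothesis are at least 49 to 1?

5

Prior odds = (1/150)/(149/150) = 1/149.
Combined Bayes factor of the evidence already in hand = 12 × 2.2 × 0.4 = 10.56.
Odds after that evidence = (1/149) × 10.56 = 264/3725.
Target odds = 49.
Need 5ⁿ ≥ 49 ÷ (264/3725) = 182525/264.
5⁴ = 625 falls short of 182525/264 but 5⁵ = 3125 reaches it, so n = 5.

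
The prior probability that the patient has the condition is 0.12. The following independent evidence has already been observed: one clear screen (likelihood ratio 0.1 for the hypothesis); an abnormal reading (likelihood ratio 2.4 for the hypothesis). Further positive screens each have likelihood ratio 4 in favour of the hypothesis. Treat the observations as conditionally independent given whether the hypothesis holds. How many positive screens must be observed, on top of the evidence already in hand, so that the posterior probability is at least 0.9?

5

Prior odds = 0.12/0.88 = 3/22.
Combined Bayes factor of the evidence already in hand = 0.1 × 2.4 = 0.24.
Odds after that evidence = (3/22) × 0.24 = 9/275.
Target odds = 0.9/0.1 = 9.
Need 4ⁿ ≥ 9 ÷ (9/275) = 275.
4⁴ = 256 falls short of 275 but 4⁵ = 1024 reaches it, so n = 5.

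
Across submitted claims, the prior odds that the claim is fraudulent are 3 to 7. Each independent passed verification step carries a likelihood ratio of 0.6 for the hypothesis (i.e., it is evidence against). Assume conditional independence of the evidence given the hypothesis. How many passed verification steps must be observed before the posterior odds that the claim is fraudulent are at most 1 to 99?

Prior odds = 3/7.
Likelihood ratio per passed verification step = 0.6.
Target odds = 1/99.
Require 0.6ⁿ ≤ 1/99 ÷ (3/7) = 7/297.
0.6⁷ = 2187/78125 is still above 7/297 but 0.6⁸ = 6561/390625 is at or below it, so n = 8.

8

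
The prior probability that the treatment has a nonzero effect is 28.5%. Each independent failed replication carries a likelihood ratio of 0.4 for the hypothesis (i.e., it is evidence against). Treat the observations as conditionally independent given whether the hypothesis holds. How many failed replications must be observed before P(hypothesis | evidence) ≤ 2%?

4

Prior odds = 0.285/0.715 = 57/143.
Likelihood ratio per failed replication = 0.4.
Target odds: 0.02 ÷ 0.98 = 1/49.
Need (57/143) × 0.4ⁿ ≤ 1/49, i.e. 0.4ⁿ ≤ 143/2793.
0.4³ = 0.064 is still above 143/2793 but 0.4⁴ = 0.0256 is at or below it, so n = 4.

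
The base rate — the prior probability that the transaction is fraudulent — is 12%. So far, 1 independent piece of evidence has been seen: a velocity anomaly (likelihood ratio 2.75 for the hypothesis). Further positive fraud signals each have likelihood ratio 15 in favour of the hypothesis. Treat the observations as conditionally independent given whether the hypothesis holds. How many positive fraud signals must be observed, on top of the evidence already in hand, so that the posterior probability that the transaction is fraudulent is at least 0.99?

3

Prior odds = 0.12/0.88 = 3/22.
Bayes factor of the evidence already in hand = 2.75.
Odds after that evidence = (3/22) × 2.75 = 0.375.
Target odds = 0.99/0.01 = 99.
Need 15ⁿ ≥ 99 ÷ 0.375 = 264.
15² = 225 falls short of 264 but 15³ = 3375 reaches it, so n = 3.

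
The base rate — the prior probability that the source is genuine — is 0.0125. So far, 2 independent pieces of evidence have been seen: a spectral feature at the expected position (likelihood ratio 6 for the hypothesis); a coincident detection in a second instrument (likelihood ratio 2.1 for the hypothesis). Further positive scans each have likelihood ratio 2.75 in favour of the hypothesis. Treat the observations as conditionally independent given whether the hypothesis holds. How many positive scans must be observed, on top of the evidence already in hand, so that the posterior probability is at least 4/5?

4

Prior odds = 0.0125/0.9875 = 1/79.
Combined Bayes factor of the evidence already in hand = 6 × 2.1 = 12.6.
Odds after that evidence = (1/79) × 12.6 = 63/395.
Target odds = 0.8/0.2 = 4.
Need 2.75ⁿ ≥ 4 ÷ (63/395) = 1580/63.
2.75³ = 20.796875 falls short of 1580/63 but 2.75⁴ = 57.19140625 reaches it, so n = 4.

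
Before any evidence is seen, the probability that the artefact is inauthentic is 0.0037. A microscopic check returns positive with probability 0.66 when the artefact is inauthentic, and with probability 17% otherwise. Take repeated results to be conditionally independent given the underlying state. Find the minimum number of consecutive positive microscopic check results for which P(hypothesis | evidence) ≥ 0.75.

Prior odds = 0.0037/0.9963 = 37/9963.
Likelihood ratio of a positive result = 0.66/0.17 = 66/17.
Target posterior odds = 0.75/0.25 = 3.
Need (37/9963) × (66/17)ⁿ ≥ 3, i.e. (66/17)ⁿ ≥ 29889/37.
(66/17)⁴ = 18974736/83521 falls short of 29889/37 but (66/17)⁵ ≈882.013 reaches it, so n = 5.

5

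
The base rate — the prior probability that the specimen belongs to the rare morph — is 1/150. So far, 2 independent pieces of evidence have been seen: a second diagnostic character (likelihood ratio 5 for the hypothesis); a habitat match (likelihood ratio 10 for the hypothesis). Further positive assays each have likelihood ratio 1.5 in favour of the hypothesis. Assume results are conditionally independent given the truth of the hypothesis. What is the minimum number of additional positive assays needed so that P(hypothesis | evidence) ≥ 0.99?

Prior odds = (1/150)/(149/150) = 1/149.
Combined Bayes factor of the evidence already in hand = 5 × 10 = 50.
Odds after that evidence = (1/149) × 50 = 50/149.
Target odds = 0.99/0.01 = 99.
Need 1.5ⁿ ≥ 99 ÷ (50/149) = 295.02.
1.5¹⁴ = 4782969/16384 falls short of 295.02 but 1.5¹⁵ = 14348907/32768 reaches it, so n = 15.

15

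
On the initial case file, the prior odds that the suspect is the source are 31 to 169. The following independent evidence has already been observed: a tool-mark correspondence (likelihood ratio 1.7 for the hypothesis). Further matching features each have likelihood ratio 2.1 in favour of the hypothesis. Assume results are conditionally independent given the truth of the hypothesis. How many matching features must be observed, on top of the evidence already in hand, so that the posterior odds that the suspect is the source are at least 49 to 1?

7

Prior odds = 31/169.
Bayes factor of the evidence already in hand = 1.7.
Odds after that evidence = (31/169) × 1.7 = 527/1690.
Target odds = 49.
Need 2.1ⁿ ≥ 49 ÷ (527/1690) = 82810/527.
2.1⁶ = 85766121/1000000 falls short of 82810/527 but 2.1⁷ ≈180.109 reaches it, so n = 7.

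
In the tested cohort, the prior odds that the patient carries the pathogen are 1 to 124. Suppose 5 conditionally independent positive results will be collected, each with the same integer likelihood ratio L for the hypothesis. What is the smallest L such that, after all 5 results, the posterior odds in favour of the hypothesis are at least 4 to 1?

4

Prior odds = 1/124.
Target odds = 4.
Need L⁵ ≥ 4 ÷ (1/124) = 496.
3⁵ = 243 < 496 ≤ 1024 = 4⁵, so L = 4.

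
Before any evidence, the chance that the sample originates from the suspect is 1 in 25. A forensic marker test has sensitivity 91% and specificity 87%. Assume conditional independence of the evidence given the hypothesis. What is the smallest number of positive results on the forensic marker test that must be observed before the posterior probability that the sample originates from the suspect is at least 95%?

Prior odds = 0.04/0.96 = 1/24.
False-positive rate = 1 − 0.87 = 0.13; likelihood ratio of a positive = 0.91/0.13 = 7.
Target odds: 0.95 ÷ 0.05 = 19.
Require 7ⁿ ≥ 19 ÷ (1/24) = 456.
7³ = 343 falls short of 456 but 7⁴ = 2401 reaches it, so n = 4.

4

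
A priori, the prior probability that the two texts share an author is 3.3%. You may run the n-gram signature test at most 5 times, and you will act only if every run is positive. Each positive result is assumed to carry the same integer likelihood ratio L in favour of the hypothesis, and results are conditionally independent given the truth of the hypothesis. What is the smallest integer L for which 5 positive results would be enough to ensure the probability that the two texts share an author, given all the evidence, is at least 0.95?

Prior odds = 0.033/0.967 = 33/967.
Target odds = 0.95/0.05 = 19.
Need L⁵ ≥ 19 ÷ (33/967) = 18373/33.
3⁵ = 243 < 18373/33 ≤ 1024 = 4⁵, so L = 4.

4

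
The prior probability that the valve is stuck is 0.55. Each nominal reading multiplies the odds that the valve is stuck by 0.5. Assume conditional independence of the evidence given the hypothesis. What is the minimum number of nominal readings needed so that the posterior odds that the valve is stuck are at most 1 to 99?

7

Prior odds = 0.55/0.45 = 11/9.
Likelihood ratio per nominal reading = 0.5.
Target odds = 1/99.
Need (11/9) × 0.5ⁿ ≤ 1/99, i.e. 0.5ⁿ ≤ 1/121.
0.5⁶ = 0.015625 is still above 1/121 but 0.5⁷ = 0.0078125 is at or below it, so n = 7.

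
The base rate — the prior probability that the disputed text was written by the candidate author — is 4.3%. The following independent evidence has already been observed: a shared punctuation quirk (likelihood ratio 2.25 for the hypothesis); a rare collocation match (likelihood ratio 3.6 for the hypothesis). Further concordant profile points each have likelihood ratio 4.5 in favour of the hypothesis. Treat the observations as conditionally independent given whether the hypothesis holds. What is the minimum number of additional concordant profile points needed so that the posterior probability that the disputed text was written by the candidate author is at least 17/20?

2

Prior odds = 0.043/0.957 = 43/957.
Combined Bayes factor of the evidence already in hand = 2.25 × 3.6 = 8.1.
Odds after that evidence = (43/957) × 8.1 = 1161/3190.
Target odds = 0.85/0.15 = 17/3.
Need 4.5ⁿ ≥ 17/3 ÷ (1161/3190) = 54230/3483.
4.5¹ = 4.5 falls short of 54230/3483 but 4.5² = 20.25 reaches it, so n = 2.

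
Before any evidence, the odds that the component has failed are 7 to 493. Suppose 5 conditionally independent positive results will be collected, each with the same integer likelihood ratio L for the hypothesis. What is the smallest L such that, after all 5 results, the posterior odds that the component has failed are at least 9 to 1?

Prior odds = 7/493.
Target odds = 9.
Need L⁵ ≥ 9 ÷ (7/493) = 4437/7.
3⁵ = 243 < 4437/7 ≤ 1024 = 4⁵, so L = 4.

4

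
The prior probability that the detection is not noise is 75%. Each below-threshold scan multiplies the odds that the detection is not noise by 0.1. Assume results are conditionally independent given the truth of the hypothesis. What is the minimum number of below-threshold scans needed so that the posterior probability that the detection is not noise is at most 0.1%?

Prior odds: 0.75 ÷ 0.25 = 3.
Likelihood ratio per below-threshold scan = 0.1.
Target posterior odds = 0.001/0.999 = 1/999.
Require 0.1ⁿ ≤ 1/999 ÷ 3 = 1/2997.
0.1³ = 0.001 is still above 1/2997 but 0.1⁴ = 0.0001 is at or below it, so n = 4.

4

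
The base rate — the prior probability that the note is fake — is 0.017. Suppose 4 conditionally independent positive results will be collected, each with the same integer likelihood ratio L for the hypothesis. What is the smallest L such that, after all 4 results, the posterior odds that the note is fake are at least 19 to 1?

6

Prior odds = 0.017/0.983 = 17/983.
Target odds = 19.
Need L⁴ ≥ 19 ÷ (17/983) = 18677/17.
5⁴ = 625 < 18677/17 ≤ 1296 = 6⁴, so L = 6.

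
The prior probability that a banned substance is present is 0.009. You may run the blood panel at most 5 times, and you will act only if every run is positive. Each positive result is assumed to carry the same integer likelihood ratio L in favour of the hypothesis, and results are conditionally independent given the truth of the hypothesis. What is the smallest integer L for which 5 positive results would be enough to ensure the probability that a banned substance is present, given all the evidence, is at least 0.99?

7

Prior odds = 0.009/0.991 = 9/991.
Target odds = 0.99/0.01 = 99.
Need L⁵ ≥ 99 ÷ (9/991) = 10901.
6⁵ = 7776 < 10901 ≤ 16807 = 7⁵, so L = 7.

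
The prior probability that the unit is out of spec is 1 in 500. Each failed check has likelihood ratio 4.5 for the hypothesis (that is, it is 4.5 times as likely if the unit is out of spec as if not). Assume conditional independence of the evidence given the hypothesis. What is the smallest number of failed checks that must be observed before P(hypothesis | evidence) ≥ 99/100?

Prior odds = 0.002/0.998 = 1/499.
Likelihood ratio per failed check = 4.5.
Target posterior odds = 0.99/0.01 = 99.
Require 4.5ⁿ ≥ 99 ÷ (1/499) = 49401.
4.5⁷ = 4782969/128 falls short of 49401 but 4.5⁸ = 43046721/256 reaches it, so n = 8.

8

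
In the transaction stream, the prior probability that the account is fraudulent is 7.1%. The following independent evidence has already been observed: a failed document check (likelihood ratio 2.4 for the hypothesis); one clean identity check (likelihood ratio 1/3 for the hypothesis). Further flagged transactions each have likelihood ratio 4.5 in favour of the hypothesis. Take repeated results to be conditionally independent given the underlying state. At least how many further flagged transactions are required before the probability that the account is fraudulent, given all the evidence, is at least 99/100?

5

Prior odds = 0.071/0.929 = 71/929.
Combined Bayes factor of the evidence already in hand = 2.4 × (1/3) = 0.8.
Odds after that evidence = (71/929) × 0.8 = 284/4645.
Target odds = 0.99/0.01 = 99.
Need 4.5ⁿ ≥ 99 ÷ (284/4645) = 459855/284.
4.5⁴ = 410.0625 falls short of 459855/284 but 4.5⁵ = 1845.28125 reaches it, so n = 5.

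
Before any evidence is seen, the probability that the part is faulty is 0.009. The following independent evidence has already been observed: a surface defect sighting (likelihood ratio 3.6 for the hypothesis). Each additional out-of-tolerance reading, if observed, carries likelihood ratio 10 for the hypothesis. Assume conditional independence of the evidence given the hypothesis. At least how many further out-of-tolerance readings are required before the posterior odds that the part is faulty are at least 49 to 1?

4

Prior odds = 0.009/0.991 = 9/991.
Bayes factor of the evidence already in hand = 3.6.
Odds after that evidence = (9/991) × 3.6 = 162/4955.
Target odds = 49.
Need 10ⁿ ≥ 49 ÷ (162/4955) = 242795/162.
10³ = 1000 falls short of 242795/162 but 10⁴ = 10000 reaches it, so n = 4.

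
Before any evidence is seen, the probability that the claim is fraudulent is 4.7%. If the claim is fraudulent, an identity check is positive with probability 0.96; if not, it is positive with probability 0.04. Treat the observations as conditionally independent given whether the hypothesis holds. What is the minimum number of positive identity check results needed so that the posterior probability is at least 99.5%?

3

Prior odds: 0.047 ÷ 0.953 = 47/953.
Likelihood ratio of a positive = 0.96/0.04 = 24.
Target odds: 0.995 ÷ 0.005 = 199.
Need (47/953) × 24ⁿ ≥ 199, i.e. 24ⁿ ≥ 189647/47.
24² = 576 falls short of 189647/47 but 24³ = 13824 reaches it, so n = 3.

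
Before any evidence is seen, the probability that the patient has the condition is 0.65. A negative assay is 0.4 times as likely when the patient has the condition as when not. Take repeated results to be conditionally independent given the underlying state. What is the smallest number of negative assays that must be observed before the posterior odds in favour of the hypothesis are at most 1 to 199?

Prior odds = 0.65/0.35 = 13/7.
Likelihood ratio per negative assay = 0.4.
Target odds = 1/199.
Need (13/7) × 0.4ⁿ ≤ 1/199, i.e. 0.4ⁿ ≤ 7/2587.
0.4⁶ = 64/15625 is still above 7/2587 but 0.4⁷ = 128/78125 is at or below it, so n = 7.

7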